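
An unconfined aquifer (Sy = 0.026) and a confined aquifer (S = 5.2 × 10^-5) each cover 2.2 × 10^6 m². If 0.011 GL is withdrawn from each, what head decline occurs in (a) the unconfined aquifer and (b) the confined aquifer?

Δh_u ≈ 0.192 m; Δh_c ≈ 96.2 m

ΔV = 0.011 GL = 11000 m³
Unconfined: Δh_u = ΔV/(Sy·A) = 11000/(0.026 × 2.2 × 10^6) = 0.1923 m
Confined: Δh_c = ΔV/(S·A) = 11000/(5.2 × 10^-5 × 2.2 × 10^6) = 96.15 m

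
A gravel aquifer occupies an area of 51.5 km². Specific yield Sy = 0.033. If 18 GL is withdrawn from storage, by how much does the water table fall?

Δh ≈ 10.6 m

A = 51.5 km² = 5.15 × 10^7 m²
ΔV = 18 GL = 1.8 × 10^7 m³
Δh = ΔV / (Sy × A) = 1.8 × 10^7 m³ / (0.033 × 5.15 × 10^7 m²) = 10.59 m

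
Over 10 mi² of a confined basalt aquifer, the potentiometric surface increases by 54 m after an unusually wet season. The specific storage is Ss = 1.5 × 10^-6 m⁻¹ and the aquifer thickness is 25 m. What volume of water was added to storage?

S = Ss × b = 1.5 × 10^-6 m⁻¹ × 25 m = 3.75 × 10^-5
A = 10 mi² = 2.59 × 10^7 m²
ΔV = S × A × Δh = 3.75 × 10^-5 × 2.59 × 10^7 m² × 54 m = 52450 m³

ΔV ≈ 52400 m³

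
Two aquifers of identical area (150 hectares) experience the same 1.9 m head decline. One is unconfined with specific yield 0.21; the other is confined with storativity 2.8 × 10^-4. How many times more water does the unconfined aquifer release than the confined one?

ΔV_u / ΔV_c ≈ 750

A = 150 hectares = 1.5 × 10^6 m²
Unconfined: ΔV_u = Sy × A × Δh = 0.21 × 1.5 × 10^6 × 1.9 = 5.985 × 10^5 m³
Confined: ΔV_c = S × A × Δh = 2.8 × 10^-4 × 1.5 × 10^6 × 1.9 = 798 m³
Ratio = ΔV_u / ΔV_c = Sy / S = 0.21 / 2.8 × 10^-4 = 750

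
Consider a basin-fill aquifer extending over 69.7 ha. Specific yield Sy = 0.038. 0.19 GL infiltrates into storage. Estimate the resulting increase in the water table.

Δh ≈ 7.17 m

A = 69.7 ha = 6.97 × 10^5 m²
ΔV = 0.19 GL = 1.9 × 10^5 m³
Δh = ΔV / (Sy × A) = 1.9 × 10^5 m³ / (0.038 × 6.97 × 10^5 m²) = 7.174 m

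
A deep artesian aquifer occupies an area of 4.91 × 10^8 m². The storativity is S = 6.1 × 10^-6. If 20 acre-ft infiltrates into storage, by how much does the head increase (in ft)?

Δh ≈ 27 ft

ΔV = 20 acre-ft = 24670 m³
Δh = ΔV / (S × A) = 24670 m³ / (6.1 × 10^-6 × 4.91 × 10^8 m²) = 8.237 m
Δh = 8.237 m = 27.02 ft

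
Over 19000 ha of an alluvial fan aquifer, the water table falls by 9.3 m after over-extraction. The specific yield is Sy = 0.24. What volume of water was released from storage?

ΔV ≈ 4.24 × 10^8 m³

A = 19000 ha = 1.9 × 10^8 m²
ΔV = Sy × A × Δh = 0.24 × 1.9 × 10^8 m² × 9.3 m = 4.241 × 10^8 m³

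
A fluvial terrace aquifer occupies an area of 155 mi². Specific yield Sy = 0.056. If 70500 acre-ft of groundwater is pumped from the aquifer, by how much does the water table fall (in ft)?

A = 155 mi² = 4.014 × 10^8 m²
ΔV = 70500 acre-ft = 8.696 × 10^7 m³
Δh = ΔV / (Sy × A) = 8.696 × 10^7 m³ / (0.056 × 4.014 × 10^8 m²) = 3.868 m
Δh = 3.868 m = 12.69 ft

Δh ≈ 12.7 ft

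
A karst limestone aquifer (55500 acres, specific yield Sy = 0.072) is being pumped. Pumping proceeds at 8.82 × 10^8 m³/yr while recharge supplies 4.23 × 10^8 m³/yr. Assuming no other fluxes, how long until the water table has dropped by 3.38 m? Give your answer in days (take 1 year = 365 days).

A = 55500 acres = 2.246 × 10^8 m²
ΔV = Sy × A × Δh = 0.072 × 2.246 × 10^8 × 3.38 = 5.466 × 10^7 m³
Net withdrawal = 8.82 × 10^8 − 4.23 × 10^8 = 4.59 × 10^8 m³/yr = 1.258 × 10^6 m³/d
t = ΔV / Q = 5.466 × 10^7 m³ / 1.258 × 10^6 m³/d = 43.47 d

t ≈ 43.5 days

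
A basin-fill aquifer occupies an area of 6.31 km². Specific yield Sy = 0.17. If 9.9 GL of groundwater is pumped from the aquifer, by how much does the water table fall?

Δh ≈ 9.23 m

A = 6.31 km² = 6.31 × 10^6 m²
ΔV = 9.9 GL = 9.9 × 10^6 m³
Δh = ΔV / (Sy × A) = 9.9 × 10^6 m³ / (0.17 × 6.31 × 10^6 m²) = 9.229 m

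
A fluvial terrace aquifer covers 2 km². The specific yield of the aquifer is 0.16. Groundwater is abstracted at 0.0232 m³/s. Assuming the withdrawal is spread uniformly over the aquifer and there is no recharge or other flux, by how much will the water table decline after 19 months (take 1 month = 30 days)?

Δh ≈ 3.57 m

A = 2 km² = 2 × 10^6 m²
Q = 0.0232 m³/s = 2004 m³/d
t = 19 months = 570 d
ΔV = Q × t = 2004 m³/d × 570 d = 1.143 × 10^6 m³
Δh = ΔV / (Sy × A) = 1.143 × 10^6 / (0.16 × 2 × 10^6) = 3.57 m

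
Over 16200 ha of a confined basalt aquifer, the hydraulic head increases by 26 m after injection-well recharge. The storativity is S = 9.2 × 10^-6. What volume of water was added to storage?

A = 16200 ha = 1.62 × 10^8 m²
ΔV = S × A × Δh = 9.2 × 10^-6 × 1.62 × 10^8 m² × 26 m = 38750 m³

ΔV ≈ 38800 m³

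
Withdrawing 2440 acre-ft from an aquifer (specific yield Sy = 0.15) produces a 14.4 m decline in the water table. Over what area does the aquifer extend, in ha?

ΔV = 2440 acre-ft = 3.01 × 10^6 m³
A = ΔV / (Sy × Δh) = 3.01 × 10^6 / (0.15 × 14.4) = 1.393 × 10^6 m²
A = 1.393 × 10^6 m² = 139.3 ha

A ≈ 139 ha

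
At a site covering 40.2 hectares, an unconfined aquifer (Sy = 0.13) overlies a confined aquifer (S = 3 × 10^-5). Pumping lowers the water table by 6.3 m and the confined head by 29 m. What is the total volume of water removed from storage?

ΔV ≈ 3.3 × 10^5 m³

A = 40.2 hectares = 4.02 × 10^5 m²
Unconfined: ΔV_u = Sy × A × Δh_u = 0.13 × 4.02 × 10^5 × 6.3 = 3.292 × 10^5 m³
Confined: ΔV_c = S × A × Δh_c = 3 × 10^-5 × 4.02 × 10^5 × 29 = 349.7 m³
Total ΔV = 3.292 × 10^5 + 349.7 = 3.296 × 10^5 m³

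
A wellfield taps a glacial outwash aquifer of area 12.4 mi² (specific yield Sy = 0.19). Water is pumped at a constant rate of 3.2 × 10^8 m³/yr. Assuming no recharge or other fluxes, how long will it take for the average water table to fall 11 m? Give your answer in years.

t ≈ 0.21 years

A = 12.4 mi² = 3.212 × 10^7 m²
ΔV = Sy × A × Δh = 0.19 × 3.212 × 10^7 × 11 = 6.712 × 10^7 m³
Q = 3.2 × 10^8 m³/yr = 8.767 × 10^5 m³/d
t = ΔV / Q = 6.712 × 10^7 m³ / 8.767 × 10^5 m³/d = 76.56 d
t = 76.56 d ≈ 0.2098 years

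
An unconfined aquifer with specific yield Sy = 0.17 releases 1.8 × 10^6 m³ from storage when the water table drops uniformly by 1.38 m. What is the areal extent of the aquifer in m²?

A ≈ 7.67 × 10^6 m²

A = ΔV / (Sy × Δh) = 1.8 × 10^6 / (0.17 × 1.38) = 7.673 × 10^6 m²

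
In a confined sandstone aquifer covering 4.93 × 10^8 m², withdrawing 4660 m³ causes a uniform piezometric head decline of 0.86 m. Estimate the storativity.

S ≈ 1.1 × 10^-5

S = ΔV / (A × Δh) = 4660 m³ / (4.93 × 10^8 m² × 0.86 m) = 1.099 × 10^-5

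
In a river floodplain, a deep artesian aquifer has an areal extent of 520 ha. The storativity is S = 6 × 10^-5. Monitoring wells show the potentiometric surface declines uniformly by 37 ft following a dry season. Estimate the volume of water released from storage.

ΔV ≈ 3520 m³

A = 520 ha = 5.2 × 10^6 m²
Δh = 37 ft = 11.28 m
ΔV = S × A × Δh = 6 × 10^-5 × 5.2 × 10^6 m² × 11.28 m = 3519 m³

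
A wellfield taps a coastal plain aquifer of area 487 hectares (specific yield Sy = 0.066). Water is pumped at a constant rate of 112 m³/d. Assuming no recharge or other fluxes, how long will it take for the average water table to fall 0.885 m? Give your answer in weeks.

A = 487 hectares = 4.87 × 10^6 m²
ΔV = Sy × A × Δh = 0.066 × 4.87 × 10^6 × 0.885 = 2.845 × 10^5 m³
t = ΔV / Q = 2.845 × 10^5 m³ / 112 m³/d = 2540 d
t = 2540 d ≈ 362.8 weeks

t ≈ 363 weeks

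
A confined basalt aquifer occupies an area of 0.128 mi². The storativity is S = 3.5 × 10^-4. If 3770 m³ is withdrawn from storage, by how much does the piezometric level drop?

A = 0.128 mi² = 3.315 × 10^5 m²
Δh = ΔV / (S × A) = 3770 m³ / (3.5 × 10^-4 × 3.315 × 10^5 m²) = 32.49 m

Δh ≈ 32.5 m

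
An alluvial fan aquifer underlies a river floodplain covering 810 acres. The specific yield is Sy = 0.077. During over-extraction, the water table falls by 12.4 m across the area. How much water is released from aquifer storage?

A = 810 acres = 3.278 × 10^6 m²
ΔV = Sy × A × Δh = 0.077 × 3.278 × 10^6 m² × 12.4 m = 3.13 × 10^6 m³

ΔV ≈ 3.13 × 10^6 m³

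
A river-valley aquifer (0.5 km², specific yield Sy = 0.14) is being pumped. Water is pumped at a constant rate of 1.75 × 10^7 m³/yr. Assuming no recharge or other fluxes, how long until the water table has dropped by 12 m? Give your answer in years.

t ≈ 0.048 years

A = 0.5 km² = 5 × 10^5 m²
ΔV = Sy × A × Δh = 0.14 × 5 × 10^5 × 12 = 8.4 × 10^5 m³
Q = 1.75 × 10^7 m³/yr = 47950 m³/d
t = ΔV / Q = 8.4 × 10^5 m³ / 47950 m³/d = 17.52 d
t = 17.52 d ≈ 0.048 years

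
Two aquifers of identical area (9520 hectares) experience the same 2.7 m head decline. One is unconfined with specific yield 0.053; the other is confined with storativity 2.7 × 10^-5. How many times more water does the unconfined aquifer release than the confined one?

ΔV_u / ΔV_c ≈ 1960

A = 9520 hectares = 9.52 × 10^7 m²
Unconfined: ΔV_u = Sy × A × Δh = 0.053 × 9.52 × 10^7 × 2.7 = 1.362 × 10^7 m³
Confined: ΔV_c = S × A × Δh = 2.7 × 10^-5 × 9.52 × 10^7 × 2.7 = 6940 m³
Ratio = ΔV_u / ΔV_c = Sy / S = 0.053 / 2.7 × 10^-5 = 1963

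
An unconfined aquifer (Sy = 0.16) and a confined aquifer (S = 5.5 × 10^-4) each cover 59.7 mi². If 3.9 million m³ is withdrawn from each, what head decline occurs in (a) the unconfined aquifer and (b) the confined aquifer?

Δh_u ≈ 0.158 m; Δh_c ≈ 45.9 m

A = 59.7 mi² = 1.546 × 10^8 m²
ΔV = 3.9 million m³ = 3.9 × 10^6 m³
Unconfined: Δh_u = ΔV/(Sy·A) = 3.9 × 10^6/(0.16 × 1.546 × 10^8) = 0.1576 m
Confined: Δh_c = ΔV/(S·A) = 3.9 × 10^6/(5.5 × 10^-4 × 1.546 × 10^8) = 45.86 m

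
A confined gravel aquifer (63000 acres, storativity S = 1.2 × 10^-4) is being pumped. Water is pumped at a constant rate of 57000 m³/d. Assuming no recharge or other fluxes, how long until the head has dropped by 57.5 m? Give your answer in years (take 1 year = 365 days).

t ≈ 0.0846 years

A = 63000 acres = 2.55 × 10^8 m²
ΔV = S × A × Δh = 1.2 × 10^-4 × 2.55 × 10^8 × 57.5 = 1.759 × 10^6 m³
t = ΔV / Q = 1.759 × 10^6 m³ / 57000 m³/d = 30.86 d
t = 30.86 d ≈ 0.08456 years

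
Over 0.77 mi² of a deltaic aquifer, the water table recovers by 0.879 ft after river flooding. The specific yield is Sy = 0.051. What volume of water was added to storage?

A = 0.77 mi² = 1.994 × 10^6 m²
Δh = 0.879 ft = 0.2679 m
ΔV = Sy × A × Δh = 0.051 × 1.994 × 10^6 m² × 0.2679 m = 27250 m³

ΔV ≈ 27200 m³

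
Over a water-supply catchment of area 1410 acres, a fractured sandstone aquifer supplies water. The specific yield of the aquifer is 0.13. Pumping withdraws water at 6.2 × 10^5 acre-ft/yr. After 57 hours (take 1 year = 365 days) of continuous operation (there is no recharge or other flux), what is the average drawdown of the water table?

A = 1410 acres = 5.706 × 10^6 m²
Q = 6.2 × 10^5 acre-ft/yr = 2.095 × 10^6 m³/d
t = 57 hours = 2.375 d
ΔV = Q × t = 2.095 × 10^6 m³/d × 2.375 d = 4.976 × 10^6 m³
Δh = ΔV / (Sy × A) = 4.976 × 10^6 / (0.13 × 5.706 × 10^6) = 6.708 m

Δh ≈ 6.71 m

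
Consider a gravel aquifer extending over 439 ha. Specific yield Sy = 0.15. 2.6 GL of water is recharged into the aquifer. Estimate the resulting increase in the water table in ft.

Δh ≈ 13 ft

A = 439 ha = 4.39 × 10^6 m²
ΔV = 2.6 GL = 2.6 × 10^6 m³
Δh = ΔV / (Sy × A) = 2.6 × 10^6 m³ / (0.15 × 4.39 × 10^6 m²) = 3.948 m
Δh = 3.948 m = 12.95 ft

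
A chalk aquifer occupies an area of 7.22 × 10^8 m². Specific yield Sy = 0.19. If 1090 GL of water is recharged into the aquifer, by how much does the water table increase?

ΔV = 1090 GL = 1.09 × 10^9 m³
Δh = ΔV / (Sy × A) = 1.09 × 10^9 m³ / (0.19 × 7.22 × 10^8 m²) = 7.946 m

Δh ≈ 7.95 m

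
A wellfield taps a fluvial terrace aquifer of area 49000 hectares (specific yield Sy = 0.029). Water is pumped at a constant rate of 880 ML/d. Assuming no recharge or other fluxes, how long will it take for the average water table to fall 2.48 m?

t ≈ 40 days

A = 49000 hectares = 4.9 × 10^8 m²
ΔV = Sy × A × Δh = 0.029 × 4.9 × 10^8 × 2.48 = 3.524 × 10^7 m³
Q = 880 ML/d = 8.8 × 10^5 m³/d
t = ΔV / Q = 3.524 × 10^7 m³ / 8.8 × 10^5 m³/d = 40.05 d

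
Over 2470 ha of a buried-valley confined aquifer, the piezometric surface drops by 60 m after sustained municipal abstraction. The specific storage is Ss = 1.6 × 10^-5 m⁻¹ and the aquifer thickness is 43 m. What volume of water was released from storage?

ΔV ≈ 1.02 × 10^6 m³

S = Ss × b = 1.6 × 10^-5 m⁻¹ × 43 m = 6.88 × 10^-4
A = 2470 ha = 2.47 × 10^7 m²
ΔV = S × A × Δh = 6.88 × 10^-4 × 2.47 × 10^7 m² × 60 m = 1.02 × 10^6 m³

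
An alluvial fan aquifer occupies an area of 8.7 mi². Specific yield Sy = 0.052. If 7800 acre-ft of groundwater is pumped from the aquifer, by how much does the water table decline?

A = 8.7 mi² = 2.253 × 10^7 m²
ΔV = 7800 acre-ft = 9.621 × 10^6 m³
Δh = ΔV / (Sy × A) = 9.621 × 10^6 m³ / (0.052 × 2.253 × 10^7 m²) = 8.211 m

Δh ≈ 8.21 m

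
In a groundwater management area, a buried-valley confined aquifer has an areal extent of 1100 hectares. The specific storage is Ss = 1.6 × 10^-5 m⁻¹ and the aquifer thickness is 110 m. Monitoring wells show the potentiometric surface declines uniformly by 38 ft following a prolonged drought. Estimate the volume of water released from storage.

S = Ss × b = 1.6 × 10^-5 m⁻¹ × 110 m = 1.76 × 10^-3
A = 1100 hectares = 1.1 × 10^7 m²
Δh = 38 ft = 11.58 m
ΔV = S × A × Δh = 0.00176 × 1.1 × 10^7 m² × 11.58 m = 2.242 × 10^5 m³

ΔV ≈ 2.24 × 10^5 m³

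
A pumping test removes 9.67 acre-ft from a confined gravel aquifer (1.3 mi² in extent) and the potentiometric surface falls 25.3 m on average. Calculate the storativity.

S ≈ 1.4 × 10^-4

A = 1.3 mi² = 3.367 × 10^6 m²
ΔV = 9.67 acre-ft = 11930 m³
S = ΔV / (A × Δh) = 11930 m³ / (3.367 × 10^6 m² × 25.3 m) = 1.4 × 10^-4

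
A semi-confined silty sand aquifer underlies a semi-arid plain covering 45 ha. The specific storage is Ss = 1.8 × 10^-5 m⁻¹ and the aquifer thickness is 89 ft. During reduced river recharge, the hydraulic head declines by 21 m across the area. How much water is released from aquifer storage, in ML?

ΔV ≈ 4.61 ML

b = 89 ft = 27.13 m
S = Ss × b = 1.8 × 10^-5 m⁻¹ × 27.13 m = 4.883 × 10^-4
A = 45 ha = 4.5 × 10^5 m²
ΔV = S × A × Δh = 4.883 × 10^-4 × 4.5 × 10^5 m² × 21 m = 4614 m³
ΔV = 4614 m³ = 4.614 ML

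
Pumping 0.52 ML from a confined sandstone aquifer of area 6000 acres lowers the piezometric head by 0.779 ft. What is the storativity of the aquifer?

A = 6000 acres = 2.428 × 10^7 m²
Δh = 0.779 ft = 0.2374 m
ΔV = 0.52 ML = 520 m³
S = ΔV / (A × Δh) = 520 m³ / (2.428 × 10^7 m² × 0.2374 m) = 9.019 × 10^-5

S ≈ 9 × 10^-5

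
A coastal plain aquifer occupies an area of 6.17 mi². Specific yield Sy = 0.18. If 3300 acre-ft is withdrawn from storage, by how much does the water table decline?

A = 6.17 mi² = 1.598 × 10^7 m²
ΔV = 3300 acre-ft = 4.07 × 10^6 m³
Δh = ΔV / (Sy × A) = 4.07 × 10^6 m³ / (0.18 × 1.598 × 10^7 m²) = 1.415 m

Δh ≈ 1.42 m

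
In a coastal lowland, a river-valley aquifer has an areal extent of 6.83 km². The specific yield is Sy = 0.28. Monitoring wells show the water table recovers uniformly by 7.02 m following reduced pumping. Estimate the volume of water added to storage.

A = 6.83 km² = 6.83 × 10^6 m²
ΔV = Sy × A × Δh = 0.28 × 6.83 × 10^6 m² × 7.02 m = 1.343 × 10^7 m³

ΔV ≈ 1.34 × 10^7 m³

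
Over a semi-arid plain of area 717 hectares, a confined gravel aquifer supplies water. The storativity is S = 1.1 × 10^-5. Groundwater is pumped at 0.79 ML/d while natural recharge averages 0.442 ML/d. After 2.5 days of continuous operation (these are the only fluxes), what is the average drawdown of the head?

A = 717 hectares = 7.17 × 10^6 m²
Net abstraction = 0.79 − 0.442 = 0.348 ML/d
Q_net = 0.348 ML/d = 348 m³/d
ΔV = Q × t = 348 m³/d × 2.5 d = 870 m³
Δh = ΔV / (S × A) = 870 / (1.1 × 10^-5 × 7.17 × 10^6) = 11.03 m

Δh ≈ 11 m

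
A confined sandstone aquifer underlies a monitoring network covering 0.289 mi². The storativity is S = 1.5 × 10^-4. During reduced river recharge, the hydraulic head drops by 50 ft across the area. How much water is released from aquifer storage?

A = 0.289 mi² = 7.485 × 10^5 m²
Δh = 50 ft = 15.24 m
ΔV = S × A × Δh = 1.5 × 10^-4 × 7.485 × 10^5 m² × 15.24 m = 1711 m³

ΔV ≈ 1710 m³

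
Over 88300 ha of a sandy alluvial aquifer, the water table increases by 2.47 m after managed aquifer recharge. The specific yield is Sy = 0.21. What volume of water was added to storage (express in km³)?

A = 88300 ha = 8.83 × 10^8 m²
ΔV = Sy × A × Δh = 0.21 × 8.83 × 10^8 m² × 2.47 m = 4.58 × 10^8 m³
ΔV = 4.58 × 10^8 m³ = 0.458 km³

ΔV ≈ 0.458 km³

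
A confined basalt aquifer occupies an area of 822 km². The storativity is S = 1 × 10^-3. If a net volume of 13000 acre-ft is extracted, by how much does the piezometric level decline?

A = 822 km² = 8.22 × 10^8 m²
ΔV = 13000 acre-ft = 1.604 × 10^7 m³
Δh = ΔV / (S × A) = 1.604 × 10^7 m³ / (0.001 × 8.22 × 10^8 m²) = 19.51 m

Δh ≈ 19.5 m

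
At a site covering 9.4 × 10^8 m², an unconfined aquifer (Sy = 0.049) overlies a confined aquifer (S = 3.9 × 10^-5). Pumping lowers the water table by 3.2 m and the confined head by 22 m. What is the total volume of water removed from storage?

ΔV ≈ 1.48 × 10^8 m³

Unconfined: ΔV_u = Sy × A × Δh_u = 0.049 × 9.4 × 10^8 × 3.2 = 1.474 × 10^8 m³
Confined: ΔV_c = S × A × Δh_c = 3.9 × 10^-5 × 9.4 × 10^8 × 22 = 8.065 × 10^5 m³
Total ΔV = 1.474 × 10^8 + 8.065 × 10^5 = 1.482 × 10^8 m³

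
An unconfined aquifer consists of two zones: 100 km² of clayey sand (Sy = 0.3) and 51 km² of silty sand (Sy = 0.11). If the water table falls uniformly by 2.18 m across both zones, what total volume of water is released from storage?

A₁ = 100 km² = 1 × 10^8 m²; A₂ = 51 km² = 5.1 × 10^7 m²
ΔV₁ = 0.3 × 1 × 10^8 × 2.18 = 6.54 × 10^7 m³
ΔV₂ = 0.11 × 5.1 × 10^7 × 2.18 = 1.223 × 10^7 m³
ΔV = ΔV₁ + ΔV₂ = 7.763 × 10^7 m³

ΔV ≈ 7.76 × 10^7 m³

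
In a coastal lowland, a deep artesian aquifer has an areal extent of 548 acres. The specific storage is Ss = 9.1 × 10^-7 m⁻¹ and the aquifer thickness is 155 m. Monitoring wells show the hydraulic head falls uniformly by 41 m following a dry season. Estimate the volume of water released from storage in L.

S = Ss × b = 9.1 × 10^-7 m⁻¹ × 155 m = 1.41 × 10^-4
A = 548 acres = 2.218 × 10^6 m²
ΔV = S × A × Δh = 1.41 × 10^-4 × 2.218 × 10^6 m² × 41 m = 12820 m³
ΔV = 12820 m³ = 1.282 × 10^7 L

ΔV ≈ 1.28 × 10^7 L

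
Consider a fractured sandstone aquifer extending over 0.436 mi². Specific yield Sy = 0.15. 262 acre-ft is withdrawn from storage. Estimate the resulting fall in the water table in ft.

A = 0.436 mi² = 1.129 × 10^6 m²
ΔV = 262 acre-ft = 3.232 × 10^5 m³
Δh = ΔV / (Sy × A) = 3.232 × 10^5 m³ / (0.15 × 1.129 × 10^6 m²) = 1.908 m
Δh = 1.908 m = 6.26 ft

Δh ≈ 6.26 ft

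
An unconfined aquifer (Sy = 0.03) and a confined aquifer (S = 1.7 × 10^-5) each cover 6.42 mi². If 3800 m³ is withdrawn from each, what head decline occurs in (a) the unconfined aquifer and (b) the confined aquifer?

A = 6.42 mi² = 1.663 × 10^7 m²
Unconfined: Δh_u = ΔV/(Sy·A) = 3800/(0.03 × 1.663 × 10^7) = 0.007618 m
Confined: Δh_c = ΔV/(S·A) = 3800/(1.7 × 10^-5 × 1.663 × 10^7) = 13.44 m

Δh_u ≈ 0.00762 m; Δh_c ≈ 13.4 m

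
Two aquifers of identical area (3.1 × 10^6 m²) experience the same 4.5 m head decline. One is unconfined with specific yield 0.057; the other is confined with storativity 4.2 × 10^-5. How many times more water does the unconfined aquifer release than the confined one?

ΔV_u / ΔV_c ≈ 1360

Unconfined: ΔV_u = Sy × A × Δh = 0.057 × 3.1 × 10^6 × 4.5 = 7.952 × 10^5 m³
Confined: ΔV_c = S × A × Δh = 4.2 × 10^-5 × 3.1 × 10^6 × 4.5 = 585.9 m³
Ratio = ΔV_u / ΔV_c = Sy / S = 0.057 / 4.2 × 10^-5 = 1357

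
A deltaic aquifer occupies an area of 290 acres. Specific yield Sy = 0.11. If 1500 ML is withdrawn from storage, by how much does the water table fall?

Δh ≈ 11.6 m

A = 290 acres = 1.174 × 10^6 m²
ΔV = 1500 ML = 1.5 × 10^6 m³
Δh = ΔV / (Sy × A) = 1.5 × 10^6 m³ / (0.11 × 1.174 × 10^6 m²) = 11.62 m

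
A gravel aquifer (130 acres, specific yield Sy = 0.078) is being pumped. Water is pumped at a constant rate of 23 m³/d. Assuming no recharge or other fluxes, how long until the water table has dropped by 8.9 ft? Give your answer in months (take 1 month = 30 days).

A = 130 acres = 5.261 × 10^5 m²
Δh = 8.9 ft = 2.713 m
ΔV = Sy × A × Δh = 0.078 × 5.261 × 10^5 × 2.713 = 1.113 × 10^5 m³
t = ΔV / Q = 1.113 × 10^5 m³ / 23 m³/d = 4840 d
t = 4840 d ≈ 161.3 months

t ≈ 161 months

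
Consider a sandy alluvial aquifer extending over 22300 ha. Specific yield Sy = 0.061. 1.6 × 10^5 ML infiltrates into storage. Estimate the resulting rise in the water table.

A = 22300 ha = 2.23 × 10^8 m²
ΔV = 1.6 × 10^5 ML = 1.6 × 10^8 m³
Δh = ΔV / (Sy × A) = 1.6 × 10^8 m³ / (0.061 × 2.23 × 10^8 m²) = 11.76 m

Δh ≈ 11.8 m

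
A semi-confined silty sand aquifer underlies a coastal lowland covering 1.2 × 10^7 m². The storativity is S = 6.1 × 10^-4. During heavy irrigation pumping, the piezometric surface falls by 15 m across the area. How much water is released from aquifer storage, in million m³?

ΔV ≈ 0.11 million m³

ΔV = S × A × Δh = 6.1 × 10^-4 × 1.2 × 10^7 m² × 15 m = 1.098 × 10^5 m³
ΔV = 1.098 × 10^5 m³ = 0.1098 million m³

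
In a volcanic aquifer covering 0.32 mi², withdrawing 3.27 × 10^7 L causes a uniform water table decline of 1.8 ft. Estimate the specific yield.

Sy ≈ 0.072

A = 0.32 mi² = 8.288 × 10^5 m²
Δh = 1.8 ft = 0.5486 m
ΔV = 3.27 × 10^7 L = 32700 m³
Sy = ΔV / (A × Δh) = 32700 m³ / (8.288 × 10^5 m² × 0.5486 m) = 0.07191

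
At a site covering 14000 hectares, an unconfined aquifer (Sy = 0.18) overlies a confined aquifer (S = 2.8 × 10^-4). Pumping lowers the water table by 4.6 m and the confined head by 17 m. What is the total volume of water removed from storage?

A = 14000 hectares = 1.4 × 10^8 m²
Unconfined: ΔV_u = Sy × A × Δh_u = 0.18 × 1.4 × 10^8 × 4.6 = 1.159 × 10^8 m³
Confined: ΔV_c = S × A × Δh_c = 2.8 × 10^-4 × 1.4 × 10^8 × 17 = 6.664 × 10^5 m³
Total ΔV = 1.159 × 10^8 + 6.664 × 10^5 = 1.166 × 10^8 m³

ΔV ≈ 1.17 × 10^8 m³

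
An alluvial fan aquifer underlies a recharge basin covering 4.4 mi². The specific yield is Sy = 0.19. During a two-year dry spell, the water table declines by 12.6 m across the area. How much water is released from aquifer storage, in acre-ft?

ΔV ≈ 22100 acre-ft

A = 4.4 mi² = 1.14 × 10^7 m²
ΔV = Sy × A × Δh = 0.19 × 1.14 × 10^7 m² × 12.6 m = 2.728 × 10^7 m³
ΔV = 2.728 × 10^7 m³ = 22120 acre-ft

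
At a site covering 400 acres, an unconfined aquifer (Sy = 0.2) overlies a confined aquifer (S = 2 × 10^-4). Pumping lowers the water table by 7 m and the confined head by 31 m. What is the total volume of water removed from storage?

ΔV ≈ 2.28 × 10^6 m³

A = 400 acres = 1.619 × 10^6 m²
Unconfined: ΔV_u = Sy × A × Δh_u = 0.2 × 1.619 × 10^6 × 7 = 2.266 × 10^6 m³
Confined: ΔV_c = S × A × Δh_c = 2 × 10^-4 × 1.619 × 10^6 × 31 = 10040 m³
Total ΔV = 2.266 × 10^6 + 10040 = 2.276 × 10^6 m³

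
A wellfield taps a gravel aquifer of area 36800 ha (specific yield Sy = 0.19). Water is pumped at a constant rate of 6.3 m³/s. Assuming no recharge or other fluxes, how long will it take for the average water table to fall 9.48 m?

t ≈ 1220 days

A = 36800 ha = 3.68 × 10^8 m²
ΔV = Sy × A × Δh = 0.19 × 3.68 × 10^8 × 9.48 = 6.628 × 10^8 m³
Q = 6.3 m³/s = 5.443 × 10^5 m³/d
t = ΔV / Q = 6.628 × 10^8 m³ / 5.443 × 10^5 m³/d = 1218 d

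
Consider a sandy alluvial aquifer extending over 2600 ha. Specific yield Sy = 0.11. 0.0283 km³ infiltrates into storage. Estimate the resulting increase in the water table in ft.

Δh ≈ 32.5 ft

A = 2600 ha = 2.6 × 10^7 m²
ΔV = 0.0283 km³ = 2.83 × 10^7 m³
Δh = ΔV / (Sy × A) = 2.83 × 10^7 m³ / (0.11 × 2.6 × 10^7 m²) = 9.895 m
Δh = 9.895 m = 32.46 ft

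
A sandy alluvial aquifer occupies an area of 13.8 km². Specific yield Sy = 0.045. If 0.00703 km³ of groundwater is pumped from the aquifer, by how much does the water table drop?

Δh ≈ 11.3 m

A = 13.8 km² = 1.38 × 10^7 m²
ΔV = 0.00703 km³ = 7.03 × 10^6 m³
Δh = ΔV / (Sy × A) = 7.03 × 10^6 m³ / (0.045 × 1.38 × 10^7 m²) = 11.32 m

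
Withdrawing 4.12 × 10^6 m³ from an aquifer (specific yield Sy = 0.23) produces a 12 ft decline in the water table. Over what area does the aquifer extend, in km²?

Δh = 12 ft = 3.658 m
A = ΔV / (Sy × Δh) = 4.12 × 10^6 / (0.23 × 3.658) = 4.897 × 10^6 m²
A = 4.897 × 10^6 m² = 4.897 km²

A ≈ 4.9 km²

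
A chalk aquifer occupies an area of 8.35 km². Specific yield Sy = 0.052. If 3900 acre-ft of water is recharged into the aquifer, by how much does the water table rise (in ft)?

Δh ≈ 36.3 ft

A = 8.35 km² = 8.35 × 10^6 m²
ΔV = 3900 acre-ft = 4.811 × 10^6 m³
Δh = ΔV / (Sy × A) = 4.811 × 10^6 m³ / (0.052 × 8.35 × 10^6 m²) = 11.08 m
Δh = 11.08 m = 36.35 ft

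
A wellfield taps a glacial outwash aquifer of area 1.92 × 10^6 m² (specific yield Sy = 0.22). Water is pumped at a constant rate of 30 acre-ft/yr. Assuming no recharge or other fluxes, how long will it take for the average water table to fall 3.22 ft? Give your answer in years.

t ≈ 11.2 years

Δh = 3.22 ft = 0.9815 m
ΔV = Sy × A × Δh = 0.22 × 1.92 × 10^6 × 0.9815 = 4.146 × 10^5 m³
Q = 30 acre-ft/yr = 101.4 m³/d
t = ΔV / Q = 4.146 × 10^5 m³ / 101.4 m³/d = 4089 d
t = 4089 d ≈ 11.2 years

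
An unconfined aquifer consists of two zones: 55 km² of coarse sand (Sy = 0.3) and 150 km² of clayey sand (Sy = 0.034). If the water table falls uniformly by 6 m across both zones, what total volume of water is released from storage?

ΔV ≈ 1.3 × 10^8 m³

A₁ = 55 km² = 5.5 × 10^7 m²; A₂ = 150 km² = 1.5 × 10^8 m²
ΔV₁ = 0.3 × 5.5 × 10^7 × 6 = 9.9 × 10^7 m³
ΔV₂ = 0.034 × 1.5 × 10^8 × 6 = 3.06 × 10^7 m³
ΔV = ΔV₁ + ΔV₂ = 1.296 × 10^8 m³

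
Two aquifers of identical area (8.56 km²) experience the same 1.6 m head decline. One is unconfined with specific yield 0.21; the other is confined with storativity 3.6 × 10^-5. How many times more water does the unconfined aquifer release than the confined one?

A = 8.56 km² = 8.56 × 10^6 m²
Unconfined: ΔV_u = Sy × A × Δh = 0.21 × 8.56 × 10^6 × 1.6 = 2.876 × 10^6 m³
Confined: ΔV_c = S × A × Δh = 3.6 × 10^-5 × 8.56 × 10^6 × 1.6 = 493.1 m³
Ratio = ΔV_u / ΔV_c = Sy / S = 0.21 / 3.6 × 10^-5 = 5833

ΔV_u / ΔV_c ≈ 5830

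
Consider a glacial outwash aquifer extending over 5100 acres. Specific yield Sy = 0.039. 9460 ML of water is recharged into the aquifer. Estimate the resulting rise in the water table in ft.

A = 5100 acres = 2.064 × 10^7 m²
ΔV = 9460 ML = 9.46 × 10^6 m³
Δh = ΔV / (Sy × A) = 9.46 × 10^6 m³ / (0.039 × 2.064 × 10^7 m²) = 11.75 m
Δh = 11.75 m = 38.56 ft

Δh ≈ 38.6 ft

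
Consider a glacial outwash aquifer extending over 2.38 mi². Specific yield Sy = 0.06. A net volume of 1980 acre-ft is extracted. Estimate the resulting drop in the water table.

Δh ≈ 6.6 m

A = 2.38 mi² = 6.164 × 10^6 m²
ΔV = 1980 acre-ft = 2.442 × 10^6 m³
Δh = ΔV / (Sy × A) = 2.442 × 10^6 m³ / (0.06 × 6.164 × 10^6 m²) = 6.603 m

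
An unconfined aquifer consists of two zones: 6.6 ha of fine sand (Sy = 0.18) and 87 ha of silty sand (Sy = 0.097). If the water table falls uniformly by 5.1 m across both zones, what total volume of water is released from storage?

ΔV ≈ 4.91 × 10^5 m³

A₁ = 6.6 ha = 66000 m²; A₂ = 87 ha = 8.7 × 10^5 m²
ΔV₁ = 0.18 × 66000 × 5.1 = 60590 m³
ΔV₂ = 0.097 × 8.7 × 10^5 × 5.1 = 4.304 × 10^5 m³
ΔV = ΔV₁ + ΔV₂ = 4.91 × 10^5 m³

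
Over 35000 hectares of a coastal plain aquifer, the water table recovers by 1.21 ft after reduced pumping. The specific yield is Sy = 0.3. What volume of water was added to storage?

A = 35000 hectares = 3.5 × 10^8 m²
Δh = 1.21 ft = 0.3688 m
ΔV = Sy × A × Δh = 0.3 × 3.5 × 10^8 m² × 0.3688 m = 3.872 × 10^7 m³

ΔV ≈ 3.87 × 10^7 m³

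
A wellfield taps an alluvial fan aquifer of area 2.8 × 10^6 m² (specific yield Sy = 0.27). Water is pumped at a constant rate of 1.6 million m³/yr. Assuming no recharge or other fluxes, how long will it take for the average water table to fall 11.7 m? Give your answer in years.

t ≈ 5.53 years

ΔV = Sy × A × Δh = 0.27 × 2.8 × 10^6 × 11.7 = 8.845 × 10^6 m³
Q = 1.6 million m³/yr = 4384 m³/d
t = ΔV / Q = 8.845 × 10^6 m³ / 4384 m³/d = 2018 d
t = 2018 d ≈ 5.528 years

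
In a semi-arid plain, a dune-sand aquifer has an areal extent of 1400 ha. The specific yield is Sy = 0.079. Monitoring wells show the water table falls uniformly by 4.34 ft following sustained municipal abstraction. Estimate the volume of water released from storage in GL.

ΔV ≈ 1.46 GL

A = 1400 ha = 1.4 × 10^7 m²
Δh = 4.34 ft = 1.323 m
ΔV = Sy × A × Δh = 0.079 × 1.4 × 10^7 m² × 1.323 m = 1.463 × 10^6 m³
ΔV = 1.463 × 10^6 m³ = 1.463 GL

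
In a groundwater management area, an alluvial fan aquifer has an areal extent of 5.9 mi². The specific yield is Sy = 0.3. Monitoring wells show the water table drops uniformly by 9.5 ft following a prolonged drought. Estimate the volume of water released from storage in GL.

A = 5.9 mi² = 1.528 × 10^7 m²
Δh = 9.5 ft = 2.896 m
ΔV = Sy × A × Δh = 0.3 × 1.528 × 10^7 m² × 2.896 m = 1.327 × 10^7 m³
ΔV = 1.327 × 10^7 m³ = 13.27 GL

ΔV ≈ 13.3 GL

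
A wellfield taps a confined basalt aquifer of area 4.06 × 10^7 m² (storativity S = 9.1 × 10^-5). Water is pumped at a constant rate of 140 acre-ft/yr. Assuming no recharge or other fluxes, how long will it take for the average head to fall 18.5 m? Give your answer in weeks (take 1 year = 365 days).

ΔV = S × A × Δh = 9.1 × 10^-5 × 4.06 × 10^7 × 18.5 = 68350 m³
Q = 140 acre-ft/yr = 473.1 m³/d
t = ΔV / Q = 68350 m³ / 473.1 m³/d = 144.5 d
t = 144.5 d ≈ 20.64 weeks

t ≈ 20.6 weeks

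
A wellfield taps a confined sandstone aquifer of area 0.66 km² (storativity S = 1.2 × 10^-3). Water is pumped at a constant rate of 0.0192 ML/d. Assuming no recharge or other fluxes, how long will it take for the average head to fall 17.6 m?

t ≈ 726 days

A = 0.66 km² = 6.6 × 10^5 m²
ΔV = S × A × Δh = 0.0012 × 6.6 × 10^5 × 17.6 = 13940 m³
Q = 0.0192 ML/d = 19.2 m³/d
t = ΔV / Q = 13940 m³ / 19.2 m³/d = 726 d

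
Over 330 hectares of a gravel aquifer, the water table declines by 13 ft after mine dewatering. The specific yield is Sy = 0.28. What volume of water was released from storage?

A = 330 hectares = 3.3 × 10^6 m²
Δh = 13 ft = 3.962 m
ΔV = Sy × A × Δh = 0.28 × 3.3 × 10^6 m² × 3.962 m = 3.661 × 10^6 m³

ΔV ≈ 3.66 × 10^6 m³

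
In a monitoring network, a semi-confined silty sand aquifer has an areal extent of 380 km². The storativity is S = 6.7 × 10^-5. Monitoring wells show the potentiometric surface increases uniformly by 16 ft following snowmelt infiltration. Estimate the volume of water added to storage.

A = 380 km² = 3.8 × 10^8 m²
Δh = 16 ft = 4.877 m
ΔV = S × A × Δh = 6.7 × 10^-5 × 3.8 × 10^8 m² × 4.877 m = 1.242 × 10^5 m³

ΔV ≈ 1.24 × 10^5 m³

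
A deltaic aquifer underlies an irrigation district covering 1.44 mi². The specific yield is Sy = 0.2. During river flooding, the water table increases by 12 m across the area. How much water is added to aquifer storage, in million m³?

A = 1.44 mi² = 3.73 × 10^6 m²
ΔV = Sy × A × Δh = 0.2 × 3.73 × 10^6 m² × 12 m = 8.951 × 10^6 m³
ΔV = 8.951 × 10^6 m³ = 8.951 million m³

ΔV ≈ 8.95 million m³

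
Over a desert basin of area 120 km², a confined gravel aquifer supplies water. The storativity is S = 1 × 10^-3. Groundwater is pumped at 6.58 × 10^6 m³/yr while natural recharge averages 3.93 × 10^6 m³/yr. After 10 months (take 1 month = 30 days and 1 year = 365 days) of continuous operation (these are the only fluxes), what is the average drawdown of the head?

Δh ≈ 18.2 m

A = 120 km² = 1.2 × 10^8 m²
Net abstraction = 6.58 × 10^6 − 3.93 × 10^6 = 2.65 × 10^6 m³/yr
Q_net = 2.65 × 10^6 m³/yr = 7260 m³/d
t = 10 months = 300 d
ΔV = Q × t = 7260 m³/d × 300 d = 2.178 × 10^6 m³
Δh = ΔV / (S × A) = 2.178 × 10^6 / (0.001 × 1.2 × 10^8) = 18.15 m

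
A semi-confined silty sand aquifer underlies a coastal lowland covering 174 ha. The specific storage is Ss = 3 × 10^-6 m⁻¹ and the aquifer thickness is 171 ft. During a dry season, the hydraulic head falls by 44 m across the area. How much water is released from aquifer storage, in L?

b = 171 ft = 52.12 m
S = Ss × b = 3 × 10^-6 m⁻¹ × 52.12 m = 1.564 × 10^-4
A = 174 ha = 1.74 × 10^6 m²
ΔV = S × A × Δh = 1.564 × 10^-4 × 1.74 × 10^6 m² × 44 m = 11970 m³
ΔV = 11970 m³ = 1.197 × 10^7 L

ΔV ≈ 1.2 × 10^7 L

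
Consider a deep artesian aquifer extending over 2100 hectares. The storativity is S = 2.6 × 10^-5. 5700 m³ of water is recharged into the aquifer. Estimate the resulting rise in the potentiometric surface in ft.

Δh ≈ 34.3 ft

A = 2100 hectares = 2.1 × 10^7 m²
Δh = ΔV / (S × A) = 5700 m³ / (2.6 × 10^-5 × 2.1 × 10^7 m²) = 10.44 m
Δh = 10.44 m = 34.25 ft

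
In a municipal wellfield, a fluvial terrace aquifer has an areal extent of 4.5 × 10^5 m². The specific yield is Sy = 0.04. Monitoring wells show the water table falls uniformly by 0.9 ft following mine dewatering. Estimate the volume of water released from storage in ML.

ΔV ≈ 4.94 ML

Δh = 0.9 ft = 0.2743 m
ΔV = Sy × A × Δh = 0.04 × 4.5 × 10^5 m² × 0.2743 m = 4938 m³
ΔV = 4938 m³ = 4.938 ML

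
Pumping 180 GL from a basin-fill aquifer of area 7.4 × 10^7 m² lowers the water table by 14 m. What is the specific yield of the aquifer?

Sy ≈ 0.17

ΔV = 180 GL = 1.8 × 10^8 m³
Sy = ΔV / (A × Δh) = 1.8 × 10^8 m³ / (7.4 × 10^7 m² × 14 m) = 0.1737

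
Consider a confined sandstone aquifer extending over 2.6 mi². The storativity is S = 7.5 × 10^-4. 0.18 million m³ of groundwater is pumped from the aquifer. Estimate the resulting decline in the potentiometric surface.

A = 2.6 mi² = 6.734 × 10^6 m²
ΔV = 0.18 million m³ = 1.8 × 10^5 m³
Δh = ΔV / (S × A) = 1.8 × 10^5 m³ / (7.5 × 10^-4 × 6.734 × 10^6 m²) = 35.64 m

Δh ≈ 35.6 m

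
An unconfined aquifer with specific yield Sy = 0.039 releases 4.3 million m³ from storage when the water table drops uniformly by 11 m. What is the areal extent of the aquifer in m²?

A ≈ 1 × 10^7 m²

ΔV = 4.3 million m³ = 4.3 × 10^6 m³
A = ΔV / (Sy × Δh) = 4.3 × 10^6 / (0.039 × 11) = 1.002 × 10^7 m²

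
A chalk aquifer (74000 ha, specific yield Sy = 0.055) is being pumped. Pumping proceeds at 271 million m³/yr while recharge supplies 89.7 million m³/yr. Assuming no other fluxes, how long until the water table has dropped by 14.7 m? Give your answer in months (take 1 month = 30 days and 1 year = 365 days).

t ≈ 40.1 months

A = 74000 ha = 7.4 × 10^8 m²
ΔV = Sy × A × Δh = 0.055 × 7.4 × 10^8 × 14.7 = 5.983 × 10^8 m³
Net withdrawal = 271 − 89.7 = 181.3 million m³/yr = 4.967 × 10^5 m³/d
t = ΔV / Q = 5.983 × 10^8 m³ / 4.967 × 10^5 m³/d = 1204 d
t = 1204 d ≈ 40.15 months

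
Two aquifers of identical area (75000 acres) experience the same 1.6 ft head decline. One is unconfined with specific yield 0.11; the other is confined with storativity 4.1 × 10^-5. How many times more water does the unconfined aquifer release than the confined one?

A = 75000 acres = 3.035 × 10^8 m²
Δh = 1.6 ft = 0.4877 m
Unconfined: ΔV_u = Sy × A × Δh = 0.11 × 3.035 × 10^8 × 0.4877 = 1.628 × 10^7 m³
Confined: ΔV_c = S × A × Δh = 4.1 × 10^-5 × 3.035 × 10^8 × 0.4877 = 6069 m³
Ratio = ΔV_u / ΔV_c = Sy / S = 0.11 / 4.1 × 10^-5 = 2683

ΔV_u / ΔV_c ≈ 2680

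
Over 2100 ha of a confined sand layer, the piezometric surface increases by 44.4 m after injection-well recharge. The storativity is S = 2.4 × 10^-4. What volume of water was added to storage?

ΔV ≈ 2.24 × 10^5 m³

A = 2100 ha = 2.1 × 10^7 m²
ΔV = S × A × Δh = 2.4 × 10^-4 × 2.1 × 10^7 m² × 44.4 m = 2.238 × 10^5 m³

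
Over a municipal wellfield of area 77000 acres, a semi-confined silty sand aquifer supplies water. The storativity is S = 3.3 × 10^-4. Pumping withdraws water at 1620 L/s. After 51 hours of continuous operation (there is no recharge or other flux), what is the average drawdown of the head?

A = 77000 acres = 3.116 × 10^8 m²
Q = 1620 L/s = 1.4 × 10^5 m³/d
t = 51 hours = 2.125 d
ΔV = Q × t = 1.4 × 10^5 m³/d × 2.125 d = 2.974 × 10^5 m³
Δh = ΔV / (S × A) = 2.974 × 10^5 / (3.3 × 10^-4 × 3.116 × 10^8) = 2.892 m

Δh ≈ 2.89 m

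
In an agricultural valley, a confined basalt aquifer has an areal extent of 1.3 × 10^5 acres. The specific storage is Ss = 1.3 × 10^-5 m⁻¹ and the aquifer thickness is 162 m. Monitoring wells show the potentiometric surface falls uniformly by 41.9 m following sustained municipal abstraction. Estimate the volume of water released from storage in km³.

S = Ss × b = 1.3 × 10^-5 m⁻¹ × 162 m = 2.106 × 10^-3
A = 1.3 × 10^5 acres = 5.261 × 10^8 m²
ΔV = S × A × Δh = 0.002106 × 5.261 × 10^8 m² × 41.9 m = 4.642 × 10^7 m³
ΔV = 4.642 × 10^7 m³ = 0.04642 km³

ΔV ≈ 0.0464 km³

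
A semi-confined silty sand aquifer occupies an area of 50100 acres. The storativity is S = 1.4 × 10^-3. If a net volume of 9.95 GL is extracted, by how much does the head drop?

A = 50100 acres = 2.027 × 10^8 m²
ΔV = 9.95 GL = 9.95 × 10^6 m³
Δh = ΔV / (S × A) = 9.95 × 10^6 m³ / (0.0014 × 2.027 × 10^8 m²) = 35.05 m

Δh ≈ 35.1 m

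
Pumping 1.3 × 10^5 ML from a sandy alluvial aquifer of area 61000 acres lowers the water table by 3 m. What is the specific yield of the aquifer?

A = 61000 acres = 2.469 × 10^8 m²
ΔV = 1.3 × 10^5 ML = 1.3 × 10^8 m³
Sy = ΔV / (A × Δh) = 1.3 × 10^8 m³ / (2.469 × 10^8 m² × 3 m) = 0.1755

Sy ≈ 0.18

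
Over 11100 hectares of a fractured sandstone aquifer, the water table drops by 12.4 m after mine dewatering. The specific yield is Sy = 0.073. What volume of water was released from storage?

ΔV ≈ 1 × 10^8 m³

A = 11100 hectares = 1.11 × 10^8 m²
ΔV = Sy × A × Δh = 0.073 × 1.11 × 10^8 m² × 12.4 m = 1.005 × 10^8 m³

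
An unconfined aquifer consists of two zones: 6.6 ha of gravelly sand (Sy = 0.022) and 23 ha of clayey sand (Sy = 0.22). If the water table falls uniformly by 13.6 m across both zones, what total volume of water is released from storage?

ΔV ≈ 7.08 × 10^5 m³

A₁ = 6.6 ha = 66000 m²; A₂ = 23 ha = 2.3 × 10^5 m²
ΔV₁ = 0.022 × 66000 × 13.6 = 19750 m³
ΔV₂ = 0.22 × 2.3 × 10^5 × 13.6 = 6.882 × 10^5 m³
ΔV = ΔV₁ + ΔV₂ = 7.079 × 10^5 m³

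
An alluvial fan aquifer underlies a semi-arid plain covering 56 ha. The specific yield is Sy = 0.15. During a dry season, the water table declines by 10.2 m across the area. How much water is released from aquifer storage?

ΔV ≈ 8.57 × 10^5 m³

A = 56 ha = 5.6 × 10^5 m²
ΔV = Sy × A × Δh = 0.15 × 5.6 × 10^5 m² × 10.2 m = 8.568 × 10^5 m³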